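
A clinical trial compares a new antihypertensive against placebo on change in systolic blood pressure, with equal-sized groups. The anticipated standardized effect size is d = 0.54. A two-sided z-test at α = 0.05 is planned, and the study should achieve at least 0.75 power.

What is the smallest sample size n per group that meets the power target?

Set Φ(δ − 1.960) = 0.75; then δ − 1.960 = Φ⁻¹(0.75) = 0.674, giving δ = 2.634.
(For δ > 0 the lower-tail rejection region contributes negligibly to power, so the one-term inversion is standard.)
δ = d·√(n/2) ⇒ n = 2(δ/d)² = 2 × (2.634 / 0.54)² = 47.60.
Round up to the next whole unit.

n = 48 per group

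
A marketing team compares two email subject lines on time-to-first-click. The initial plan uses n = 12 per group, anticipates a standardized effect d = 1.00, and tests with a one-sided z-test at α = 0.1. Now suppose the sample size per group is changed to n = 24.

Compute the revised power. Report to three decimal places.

Power ≈ 0.985

With n = 24 per group: δ = d·√(n/2) = 1.00 × √(24/2) = 3.4641. Critical value z_{0.1} = 1.282.
Revised power = P(Z > 1.282 − δ) = Φ(2.183) = 0.9855.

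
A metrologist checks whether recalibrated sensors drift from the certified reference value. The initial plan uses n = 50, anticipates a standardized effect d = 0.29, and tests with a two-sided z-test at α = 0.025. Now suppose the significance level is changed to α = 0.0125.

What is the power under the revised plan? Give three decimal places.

Power ≈ 0.327

δ = d·√n = 0.29 × √50 = 2.0506 (unchanged). New critical value: z_{0.0063} = 2.498.
Revised power = Φ(δ − 2.498) + Φ(−δ − 2.498) = Φ(-0.447) + Φ(-4.548) = 0.3274 + 0.0000 = 0.3274.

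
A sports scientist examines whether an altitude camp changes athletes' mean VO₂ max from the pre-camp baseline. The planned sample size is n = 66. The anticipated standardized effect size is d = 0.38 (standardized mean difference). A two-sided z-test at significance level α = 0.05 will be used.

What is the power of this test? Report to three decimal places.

Power ≈ 0.870

Noncentrality parameter: δ = d·√n = 0.38 × √66 = 3.0871
Two-sided α = 0.05 → critical value z_{0.025} = 1.960.
Power = Φ(δ − 1.960) + Φ(−δ − 1.960) = Φ(1.127) + Φ(-5.047) = 0.8702 + 0.0000 = 0.8702.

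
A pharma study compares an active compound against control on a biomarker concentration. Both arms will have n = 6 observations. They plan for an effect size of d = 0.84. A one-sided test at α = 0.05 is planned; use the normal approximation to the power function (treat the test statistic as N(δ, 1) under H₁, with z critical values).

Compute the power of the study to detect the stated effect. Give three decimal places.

Power ≈ 0.425

Noncentrality parameter: δ = d·√(n/2) = 0.84 × √(6/2) = 1.4549
Critical value for a one-sided test at α = 0.05: z_α = 1.645.
Power = P(Z > 1.645 − δ) = Φ(-0.190) = 0.4247.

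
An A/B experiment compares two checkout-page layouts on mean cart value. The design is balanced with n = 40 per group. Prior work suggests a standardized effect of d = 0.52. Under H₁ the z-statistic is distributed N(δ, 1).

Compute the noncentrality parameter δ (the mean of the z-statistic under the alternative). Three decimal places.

The noncentrality parameter scales effect size by the design's sample-size factor: δ = d·√(n/2) = 0.52 × √(40/2) = 2.3255

δ ≈ 2.326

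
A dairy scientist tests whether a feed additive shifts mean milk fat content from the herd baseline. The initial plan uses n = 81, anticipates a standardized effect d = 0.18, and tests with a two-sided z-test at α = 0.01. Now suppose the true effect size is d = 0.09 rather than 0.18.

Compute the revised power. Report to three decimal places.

Power ≈ 0.039

With d = 0.09: δ = d·√n = 0.09 × √81 = 0.8100. Critical value z_{0.005} = 2.576.
Revised power = Φ(δ − 2.576) + Φ(−δ − 2.576) = Φ(-1.766) + Φ(-3.386) = 0.0387 + 0.0004 = 0.0391.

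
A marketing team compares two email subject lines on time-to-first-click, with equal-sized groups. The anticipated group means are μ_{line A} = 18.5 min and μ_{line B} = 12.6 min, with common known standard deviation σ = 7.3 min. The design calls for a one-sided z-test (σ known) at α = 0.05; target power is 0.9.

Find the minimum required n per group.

Standardized effect: d = |μ_{line A} − μ_{line B}| / σ = |18.5 − 12.6| / 7.3 = 0.8082
For power 0.9 need Φ(δ − z_{0.05}) = 0.9, so δ = z_{0.05} + z_{0.10} = 1.645 + 1.282 = 2.926.
δ = d·√(n/2) ⇒ n = 2(δ/d)² = 2 × (2.926 / 0.8082)² = 26.22.
Round up to the next whole unit.

n = 27 per group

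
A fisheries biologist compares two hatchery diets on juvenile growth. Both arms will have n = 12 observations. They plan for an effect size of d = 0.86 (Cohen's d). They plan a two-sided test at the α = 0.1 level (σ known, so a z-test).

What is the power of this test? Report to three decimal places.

Noncentrality parameter: δ = d·√(n/2) = 0.86 × √(12/2) = 2.1066
Two-sided α = 0.1 → critical value z_{0.05} = 1.645.
Power = Φ(δ − 1.645) + Φ(−δ − 1.645) = Φ(0.462) + Φ(-3.751) = 0.6779 + 0.0001 = 0.6779.

Power ≈ 0.678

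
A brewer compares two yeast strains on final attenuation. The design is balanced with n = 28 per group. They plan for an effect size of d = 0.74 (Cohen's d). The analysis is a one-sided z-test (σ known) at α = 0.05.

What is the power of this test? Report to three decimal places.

Power ≈ 0.869

Noncentrality parameter: δ = d·√(n/2) = 0.74 × √(28/2) = 2.7688
One-sided α = 0.05 → critical value z_{0.05} = 1.645.
Power = Φ(δ − 1.645) = Φ(1.124) = 0.8695.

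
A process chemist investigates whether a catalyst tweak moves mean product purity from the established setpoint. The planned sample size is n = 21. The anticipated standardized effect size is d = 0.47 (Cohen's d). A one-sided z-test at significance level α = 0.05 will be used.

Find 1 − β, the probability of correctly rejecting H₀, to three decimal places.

Power ≈ 0.695

Noncentrality parameter: δ = d·√n = 0.47 × √21 = 2.1538
Critical value for a one-sided test at α = 0.05: z_α = 1.645.
Power = P(Z > 1.645 − δ) = Φ(0.509) = 0.6946.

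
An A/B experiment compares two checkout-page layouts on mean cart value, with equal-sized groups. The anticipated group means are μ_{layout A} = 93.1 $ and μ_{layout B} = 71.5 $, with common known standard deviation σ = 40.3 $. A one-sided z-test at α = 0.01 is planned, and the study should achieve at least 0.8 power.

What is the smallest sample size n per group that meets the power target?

n = 70 per group

Standardized effect: d = |μ_{layout A} − μ_{layout B}| / σ = |93.1 − 71.5| / 40.3 = 0.5360
For power 0.8 need Φ(δ − z_{0.01}) = 0.8, so δ = z_{0.01} + z_{0.20} = 2.326 + 0.842 = 3.168.
δ = d·√(n/2) ⇒ n = 2(δ/d)² = 2 × (3.168 / 0.5360)² = 69.87.
Round up to the next whole unit.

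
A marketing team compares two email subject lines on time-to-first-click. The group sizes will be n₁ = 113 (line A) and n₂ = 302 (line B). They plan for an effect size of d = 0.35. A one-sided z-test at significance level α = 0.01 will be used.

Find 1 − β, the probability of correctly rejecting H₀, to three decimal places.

Noncentrality parameter: δ = d / √(1/n₁ + 1/n₂) = 0.35 / √(1/113 + 1/302) = 3.1739
Critical value for a one-sided test at α = 0.01: z_α = 2.326.
Power = Φ(δ − 2.326) = Φ(0.848) = 0.8016.

Power ≈ 0.802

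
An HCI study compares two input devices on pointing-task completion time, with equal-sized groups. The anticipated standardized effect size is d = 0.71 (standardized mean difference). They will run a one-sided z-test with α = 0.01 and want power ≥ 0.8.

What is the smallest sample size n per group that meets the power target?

n = 40 per group

For power 0.8 need Φ(δ − z_{0.01}) = 0.8, so δ = z_{0.01} + z_{0.20} = 2.326 + 0.842 = 3.168.
δ = d·√(n/2) ⇒ n = 2(δ/d)² = 2 × (3.168 / 0.71)² = 39.82.
Round up to the next whole unit.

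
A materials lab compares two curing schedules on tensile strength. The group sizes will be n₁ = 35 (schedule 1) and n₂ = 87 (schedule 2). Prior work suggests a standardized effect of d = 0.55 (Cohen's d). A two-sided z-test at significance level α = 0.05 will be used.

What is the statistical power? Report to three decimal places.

Power ≈ 0.785

Noncentrality parameter: δ = d / √(1/n₁ + 1/n₂) = 0.55 / √(1/35 + 1/87) = 2.7477
Critical value for a two-sided test at α = 0.05: z_{α/2} = 1.960.
Power = Φ(δ − 1.960) + Φ(−δ − 1.960) = Φ(0.788) + Φ(-4.708) = 0.7846 + 0.0000 = 0.7846.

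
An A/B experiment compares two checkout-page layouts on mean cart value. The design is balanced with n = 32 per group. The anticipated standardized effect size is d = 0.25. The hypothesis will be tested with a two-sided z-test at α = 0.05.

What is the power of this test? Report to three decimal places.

Power ≈ 0.170

Noncentrality parameter: δ = d·√(n/2) = 0.25 × √(32/2) = 1.0000
Two-sided α = 0.05 → critical value z_{0.025} = 1.960.
Power = Φ(δ − 1.960) + Φ(−δ − 1.960) = Φ(-0.960) + Φ(-2.960) = 0.1685 + 0.0015 = 0.1701.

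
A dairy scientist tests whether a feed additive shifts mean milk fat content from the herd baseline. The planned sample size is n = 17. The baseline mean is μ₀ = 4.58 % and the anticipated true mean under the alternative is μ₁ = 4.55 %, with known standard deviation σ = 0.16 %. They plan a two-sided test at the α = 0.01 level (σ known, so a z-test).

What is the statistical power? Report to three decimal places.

Power ≈ 0.036

Standardized effect: d = |μ₁ − μ₀| / σ = |4.55 − 4.58| / 0.16 = 0.1875
Noncentrality parameter: δ = d·√n = 0.1875 × √17 = 0.7731
Two-sided α = 0.01 → critical value z_{0.005} = 2.576.
Power = Φ(δ − 2.576) + Φ(−δ − 2.576) = Φ(-1.803) + Φ(-3.349) = 0.0357 + 0.0004 = 0.0361.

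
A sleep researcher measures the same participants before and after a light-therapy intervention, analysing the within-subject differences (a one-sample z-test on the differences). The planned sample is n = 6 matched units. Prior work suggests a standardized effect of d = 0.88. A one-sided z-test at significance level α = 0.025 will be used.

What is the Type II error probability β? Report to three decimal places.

Noncentrality parameter: δ = d·√n = 0.88 × √6 = 2.1556
One-sided α = 0.025 → critical value z_{0.025} = 1.960.
Power = P(Z > 1.960 − δ) = Φ(0.196) = 0.5775.
Type II error: β = 1 − power = 1 − 0.5775 = 0.4225.

β ≈ 0.422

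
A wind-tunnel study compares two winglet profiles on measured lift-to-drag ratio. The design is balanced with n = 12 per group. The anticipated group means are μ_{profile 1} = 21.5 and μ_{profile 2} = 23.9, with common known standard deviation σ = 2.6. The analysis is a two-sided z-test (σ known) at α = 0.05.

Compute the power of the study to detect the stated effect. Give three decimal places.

Standardized effect: d = |μ_{profile 1} − μ_{profile 2}| / σ = |21.5 − 23.9| / 2.6 = 0.9231
Noncentrality parameter: δ = d·√(n/2) = 0.9231 × √(12/2) = 2.2611
Critical value for a two-sided test at α = 0.05: z_{α/2} = 1.960.
Power = Φ(δ − 1.960) + Φ(−δ − 1.960) = Φ(0.301) + Φ(-4.221) = 0.6183 + 0.0000 = 0.6183.

Power ≈ 0.618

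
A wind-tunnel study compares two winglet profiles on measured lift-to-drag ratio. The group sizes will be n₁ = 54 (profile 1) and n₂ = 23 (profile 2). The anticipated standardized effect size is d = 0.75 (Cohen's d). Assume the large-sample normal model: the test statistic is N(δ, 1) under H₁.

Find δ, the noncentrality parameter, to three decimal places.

δ ≈ 3.012

δ = d / √(1/n₁ + 1/n₂) = 0.75 / √(1/54 + 1/23) = 3.0122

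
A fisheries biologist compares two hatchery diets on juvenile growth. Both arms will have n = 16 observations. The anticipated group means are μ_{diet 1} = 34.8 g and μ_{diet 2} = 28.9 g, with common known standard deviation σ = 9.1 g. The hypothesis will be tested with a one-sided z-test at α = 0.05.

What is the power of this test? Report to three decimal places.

Power ≈ 0.575

Standardized effect: d = |μ_{diet 1} − μ_{diet 2}| / σ = |34.8 − 28.9| / 9.1 = 0.6484
Noncentrality parameter: δ = d·√(n/2) = 0.6484 × √(16/2) = 1.8338
One-sided α = 0.05 → critical value z_{0.05} = 1.645.
Power = Φ(δ − 1.645) = Φ(0.189) = 0.5749.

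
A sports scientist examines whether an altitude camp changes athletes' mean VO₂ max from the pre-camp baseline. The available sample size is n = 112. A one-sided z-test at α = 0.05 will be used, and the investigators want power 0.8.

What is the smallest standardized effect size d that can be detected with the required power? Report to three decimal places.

d ≈ 0.235

Required noncentrality: δ = z_{0.05} + z_{0.20} = 1.645 + 0.842 = 2.486.
δ = d·√n ⇒ d = δ/√n = 2.486/√112 = 0.2349.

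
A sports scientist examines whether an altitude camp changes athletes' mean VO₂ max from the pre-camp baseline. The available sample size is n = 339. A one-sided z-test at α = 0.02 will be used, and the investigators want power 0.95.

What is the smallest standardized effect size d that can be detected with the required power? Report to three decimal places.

d ≈ 0.201

Need Φ(δ − 2.054) = 0.95, so δ = 2.054 + 1.645 = 3.699.
δ = d·√n ⇒ d = δ/√n = 3.699/√339 = 0.2009.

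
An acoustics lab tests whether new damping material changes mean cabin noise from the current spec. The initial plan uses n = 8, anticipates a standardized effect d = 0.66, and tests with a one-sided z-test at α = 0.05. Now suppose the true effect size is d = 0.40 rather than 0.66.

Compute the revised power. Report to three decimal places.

With d = 0.40: δ = d·√n = 0.40 × √8 = 1.1314. Critical value z_{0.05} = 1.645.
Revised power = Φ(δ − 1.645) = Φ(-0.513) = 0.3038.

Power ≈ 0.304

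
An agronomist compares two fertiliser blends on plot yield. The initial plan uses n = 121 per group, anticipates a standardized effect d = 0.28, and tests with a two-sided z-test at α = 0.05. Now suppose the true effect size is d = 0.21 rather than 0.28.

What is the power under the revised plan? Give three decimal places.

Power ≈ 0.372

With d = 0.21: δ = d·√(n/2) = 0.21 × √(121/2) = 1.6334. Critical value z_{0.025} = 1.960.
Revised power = Φ(δ − 1.960) + Φ(−δ − 1.960) = Φ(-0.327) + Φ(-3.593) = 0.3720 + 0.0002 = 0.3722.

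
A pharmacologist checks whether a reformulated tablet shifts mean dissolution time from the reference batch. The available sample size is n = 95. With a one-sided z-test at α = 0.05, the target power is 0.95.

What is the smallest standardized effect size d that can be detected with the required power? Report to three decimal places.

d ≈ 0.338

Required noncentrality: δ = z_{0.05} + z_{0.05} = 1.645 + 1.645 = 3.290.
δ = d·√n ⇒ d = δ/√n = 3.290/√95 = 0.3375.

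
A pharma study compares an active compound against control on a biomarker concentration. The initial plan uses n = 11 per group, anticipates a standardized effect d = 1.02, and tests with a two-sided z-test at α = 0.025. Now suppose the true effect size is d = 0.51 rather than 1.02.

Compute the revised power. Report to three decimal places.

With d = 0.51: δ = d·√(n/2) = 0.51 × √(11/2) = 1.1961. Critical value z_{0.0125} = 2.241.
Revised power = Φ(δ − 2.241) + Φ(−δ − 2.241) = Φ(-1.045) + Φ(-3.437) = 0.1479 + 0.0003 = 0.1482.

Power ≈ 0.148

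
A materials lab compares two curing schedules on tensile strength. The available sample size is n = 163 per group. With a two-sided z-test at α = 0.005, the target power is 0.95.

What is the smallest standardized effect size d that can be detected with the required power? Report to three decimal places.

Need Φ(δ − 2.807) = 0.95, so δ = 2.807 + 1.645 = 4.452.
(The second rejection-region term Φ(−δ − z_{α/2}) is negligible and dropped.)
δ = d·√(n/2) ⇒ d = δ/√(n/2) = 4.452/√(163/2) = 0.4931.

d ≈ 0.493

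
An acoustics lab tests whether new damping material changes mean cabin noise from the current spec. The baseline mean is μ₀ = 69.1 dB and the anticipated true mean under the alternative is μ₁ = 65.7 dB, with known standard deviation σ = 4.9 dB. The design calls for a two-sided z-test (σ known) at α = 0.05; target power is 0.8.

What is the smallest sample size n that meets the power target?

Standardized effect: d = |μ₁ − μ₀| / σ = |65.7 − 69.1| / 4.9 = 0.6939
Set Φ(δ − 1.960) = 0.8; then δ − 1.960 = Φ⁻¹(0.8) = 0.842, giving δ = 2.802.
(The Φ(−δ − z_{α/2}) term is vanishingly small for δ > 0 and is dropped in the standard sample-size formula.)
δ = d·√n ⇒ n = (δ/d)² = (2.802 / 0.6939)² = 16.30.
Rounding up, n = 17.

n = 17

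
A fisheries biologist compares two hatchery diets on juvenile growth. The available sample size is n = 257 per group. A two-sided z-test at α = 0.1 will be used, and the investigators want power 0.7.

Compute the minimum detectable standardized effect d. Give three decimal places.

Required noncentrality: δ = z_{0.05} + z_{0.30} = 1.645 + 0.524 = 2.169.
(The second rejection-region term Φ(−δ − z_{α/2}) is negligible and dropped.)
δ = d·√(n/2) ⇒ d = δ/√(n/2) = 2.169/√(257/2) = 0.1914.

d ≈ 0.191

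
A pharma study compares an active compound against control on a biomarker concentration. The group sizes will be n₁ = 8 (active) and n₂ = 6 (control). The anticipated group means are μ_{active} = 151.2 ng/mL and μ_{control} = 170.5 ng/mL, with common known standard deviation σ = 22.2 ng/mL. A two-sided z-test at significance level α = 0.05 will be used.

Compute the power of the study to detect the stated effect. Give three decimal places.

Power ≈ 0.363

Standardized effect: d = |μ_{active} − μ_{control}| / σ = |151.2 − 170.5| / 22.2 = 0.8694
Noncentrality parameter: δ = d / √(1/n₁ + 1/n₂) = 0.8694 / √(1/8 + 1/6) = 1.6098
Critical value for a two-sided test at α = 0.05: z_{α/2} = 1.960.
Power = Φ(δ − 1.960) + Φ(−δ − 1.960) = Φ(-0.350) + Φ(-3.570) = 0.3631 + 0.0002 = 0.3633.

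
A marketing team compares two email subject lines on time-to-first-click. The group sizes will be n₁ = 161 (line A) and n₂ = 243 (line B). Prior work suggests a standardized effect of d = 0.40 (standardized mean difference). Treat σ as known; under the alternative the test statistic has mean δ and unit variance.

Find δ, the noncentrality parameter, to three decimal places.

δ = d / √(1/n₁ + 1/n₂) = 0.40 / √(1/161 + 1/243) = 3.9363

δ ≈ 3.936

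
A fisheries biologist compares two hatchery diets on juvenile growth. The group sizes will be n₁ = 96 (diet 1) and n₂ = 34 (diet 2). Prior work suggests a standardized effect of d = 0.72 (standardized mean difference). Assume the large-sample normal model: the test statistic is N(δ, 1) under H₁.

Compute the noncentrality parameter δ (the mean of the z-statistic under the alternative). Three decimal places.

The noncentrality parameter scales effect size by the design's sample-size factor: δ = d / √(1/n₁ + 1/n₂) = 0.72 / √(1/96 + 1/34) = 3.6077

δ ≈ 3.608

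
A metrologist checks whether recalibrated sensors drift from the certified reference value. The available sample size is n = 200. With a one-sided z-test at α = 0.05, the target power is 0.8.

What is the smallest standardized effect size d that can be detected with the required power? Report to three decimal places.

Need Φ(δ − 1.645) = 0.8, so δ = 1.645 + 0.842 = 2.486.
δ = d·√n ⇒ d = δ/√n = 2.486/√200 = 0.1758.

d ≈ 0.176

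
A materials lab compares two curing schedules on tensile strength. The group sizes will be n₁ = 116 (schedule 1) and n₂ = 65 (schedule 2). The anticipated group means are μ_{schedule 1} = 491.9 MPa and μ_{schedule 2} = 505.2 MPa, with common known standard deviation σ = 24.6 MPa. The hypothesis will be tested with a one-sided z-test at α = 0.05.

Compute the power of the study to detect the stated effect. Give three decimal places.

Power ≈ 0.967

Standardized effect: d = |μ_{schedule 1} − μ_{schedule 2}| / σ = |491.9 − 505.2| / 24.6 = 0.5407
Noncentrality parameter: λ = d / √(1/n₁ + 1/n₂) = 0.5407 / √(1/116 + 1/65) = 3.4895
Critical value for a one-sided test at α = 0.05: z_α = 1.645.
Power = P(Z > 1.645 − λ) = Φ(1.845) = 0.9675.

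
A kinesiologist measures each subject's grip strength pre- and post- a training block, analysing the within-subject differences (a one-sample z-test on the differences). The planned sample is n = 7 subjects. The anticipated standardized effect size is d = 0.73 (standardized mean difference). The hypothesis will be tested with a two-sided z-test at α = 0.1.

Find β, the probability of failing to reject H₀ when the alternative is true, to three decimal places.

β ≈ 0.387

Noncentrality parameter: δ = d·√n = 0.73 × √7 = 1.9314
Critical value for a two-sided test at α = 0.1: z_{α/2} = 1.645.
Power = Φ(δ − 1.645) + Φ(−δ − 1.645) = Φ(0.287) + Φ(-3.576) = 0.6128 + 0.0002 = 0.6129.
Type II error: β = 1 − power = 1 − 0.6129 = 0.3871.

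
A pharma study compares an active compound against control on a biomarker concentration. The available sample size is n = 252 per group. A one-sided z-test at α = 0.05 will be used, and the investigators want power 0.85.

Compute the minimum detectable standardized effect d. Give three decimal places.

d ≈ 0.239

Need Φ(δ − 1.645) = 0.85, so δ = 1.645 + 1.036 = 2.681.
δ = d·√(n/2) ⇒ d = δ/√(n/2) = 2.681/√(252/2) = 0.2389.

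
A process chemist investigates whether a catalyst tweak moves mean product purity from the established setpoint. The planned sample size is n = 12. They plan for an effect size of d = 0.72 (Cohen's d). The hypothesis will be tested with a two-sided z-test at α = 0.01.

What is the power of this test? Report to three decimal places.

Noncentrality parameter: δ = d·√n = 0.72 × √12 = 2.4942
Two-sided α = 0.01 → critical value z_{0.005} = 2.576.
Power = Φ(δ − 2.576) + Φ(−δ − 2.576) = Φ(-0.082) + Φ(-5.070) = 0.4675 + 0.0000 = 0.4675.

Power ≈ 0.467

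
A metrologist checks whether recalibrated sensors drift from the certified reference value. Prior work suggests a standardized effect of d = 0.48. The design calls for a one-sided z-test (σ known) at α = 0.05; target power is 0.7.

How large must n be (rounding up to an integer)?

n = 21

Set Φ(δ − 1.645) = 0.7; then δ − 1.645 = Φ⁻¹(0.7) = 0.524, giving δ = 2.169.
δ = d·√n ⇒ n = (δ/d)² = (2.169 / 0.48)² = 20.42.
Rounding up, n = 21.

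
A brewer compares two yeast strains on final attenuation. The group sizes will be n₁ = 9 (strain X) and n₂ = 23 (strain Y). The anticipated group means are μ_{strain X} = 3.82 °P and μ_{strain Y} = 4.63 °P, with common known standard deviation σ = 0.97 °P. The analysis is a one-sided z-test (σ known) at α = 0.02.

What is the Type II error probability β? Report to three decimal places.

Standardized effect: d = |μ_{strain X} − μ_{strain Y}| / σ = |3.82 − 4.63| / 0.97 = 0.8351
Noncentrality parameter: δ = d / √(1/n₁ + 1/n₂) = 0.8351 / √(1/9 + 1/23) = 2.1238
Critical value for a one-sided test at α = 0.02: z_α = 2.054.
Power = P(Z > 2.054 − δ) = Φ(0.070) = 0.5279.
Type II error: β = 1 − power = 1 − 0.5279 = 0.4721.

β ≈ 0.472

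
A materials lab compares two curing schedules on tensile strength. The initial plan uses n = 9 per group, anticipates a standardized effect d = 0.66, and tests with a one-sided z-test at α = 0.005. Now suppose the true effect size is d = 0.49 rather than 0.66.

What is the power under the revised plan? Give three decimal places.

With d = 0.49: δ = d·√(n/2) = 0.49 × √(9/2) = 1.0394. Critical value z_{0.005} = 2.576.
Revised power = P(Z > 2.576 − δ) = Φ(-1.536) = 0.0622.

Power ≈ 0.062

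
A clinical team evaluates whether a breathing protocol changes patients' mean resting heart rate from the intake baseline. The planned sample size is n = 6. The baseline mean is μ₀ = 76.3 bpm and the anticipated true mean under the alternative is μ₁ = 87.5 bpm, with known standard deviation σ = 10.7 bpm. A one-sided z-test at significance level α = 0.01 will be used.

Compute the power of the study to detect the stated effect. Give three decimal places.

Standardized effect: d = |μ₁ − μ₀| / σ = |87.5 − 76.3| / 10.7 = 1.0467
Noncentrality parameter: δ = d·√n = 1.0467 × √6 = 2.5640
One-sided α = 0.01 → critical value z_{0.01} = 2.326.
Power = Φ(δ − 2.326) = Φ(0.238) = 0.5939.

Power ≈ 0.594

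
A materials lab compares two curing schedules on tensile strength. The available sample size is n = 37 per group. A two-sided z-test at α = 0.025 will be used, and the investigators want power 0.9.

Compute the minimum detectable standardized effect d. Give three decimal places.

d ≈ 0.819

Required noncentrality: δ = z_{0.0125} + z_{0.10} = 2.241 + 1.282 = 3.523.
(The second rejection-region term Φ(−δ − z_{α/2}) is negligible and dropped.)
δ = d·√(n/2) ⇒ d = δ/√(n/2) = 3.523/√(37/2) = 0.8191.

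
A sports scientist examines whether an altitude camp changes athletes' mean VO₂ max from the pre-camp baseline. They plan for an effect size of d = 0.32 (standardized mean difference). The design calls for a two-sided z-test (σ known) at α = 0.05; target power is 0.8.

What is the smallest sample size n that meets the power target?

For power 0.8 need Φ(δ − z_{0.025}) = 0.8, so δ = z_{0.025} + z_{0.20} = 1.960 + 0.842 = 2.802.
(Ignoring the negligible lower-tail rejection probability gives the usual closed-form inversion.)
δ = d·√n ⇒ n = (δ/d)² = (2.802 / 0.32)² = 76.65.
Round up to the next whole unit.

n = 77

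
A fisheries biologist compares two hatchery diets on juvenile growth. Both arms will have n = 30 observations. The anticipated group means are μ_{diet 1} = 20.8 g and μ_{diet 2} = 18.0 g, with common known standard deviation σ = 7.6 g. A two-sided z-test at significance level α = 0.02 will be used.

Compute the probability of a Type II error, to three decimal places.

β ≈ 0.816

Standardized effect: d = |μ_{diet 1} − μ_{diet 2}| / σ = |20.8 − 18.0| / 7.6 = 0.3684
Noncentrality parameter: δ = d·√(n/2) = 0.3684 × √(30/2) = 1.4269
Two-sided α = 0.02 → critical value z_{0.01} = 2.326.
Power = Φ(δ − 2.326) + Φ(−δ − 2.326) = Φ(-0.899) + Φ(-3.753) = 0.1842 + 0.0001 = 0.1843.
Type II error: β = 1 − power = 1 − 0.1843 = 0.8157.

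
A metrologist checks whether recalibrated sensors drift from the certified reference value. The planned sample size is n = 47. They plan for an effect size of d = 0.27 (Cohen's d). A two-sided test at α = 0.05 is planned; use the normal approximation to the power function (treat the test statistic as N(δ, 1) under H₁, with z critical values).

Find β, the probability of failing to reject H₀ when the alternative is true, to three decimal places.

Noncentrality parameter: δ = d·√n = 0.27 × √47 = 1.8510
Two-sided α = 0.05 → critical value z_{0.025} = 1.960.
Power = Φ(δ − 1.960) + Φ(−δ − 1.960) = Φ(-0.109) + Φ(-3.811) = 0.4566 + 0.0001 = 0.4567.
Type II error: β = 1 − power = 1 − 0.4567 = 0.5433.

β ≈ 0.543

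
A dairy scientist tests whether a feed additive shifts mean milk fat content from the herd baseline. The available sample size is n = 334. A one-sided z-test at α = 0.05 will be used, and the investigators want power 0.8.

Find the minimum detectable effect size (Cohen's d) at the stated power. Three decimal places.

d ≈ 0.136

Required noncentrality: δ = z_{0.05} + z_{0.20} = 1.645 + 0.842 = 2.486.
δ = d·√n ⇒ d = δ/√n = 2.486/√334 = 0.1361.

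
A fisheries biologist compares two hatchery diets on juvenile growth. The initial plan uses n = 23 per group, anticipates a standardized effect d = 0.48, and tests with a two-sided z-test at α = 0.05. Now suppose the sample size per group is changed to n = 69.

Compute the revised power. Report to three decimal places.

With n = 69 per group: δ = d·√(n/2) = 0.48 × √(69/2) = 2.8194. Critical value z_{0.025} = 1.960.
Revised power = Φ(δ − 1.960) + Φ(−δ − 1.960) = Φ(0.859) + Φ(-4.779) = 0.8049 + 0.0000 = 0.8049.

Power ≈ 0.805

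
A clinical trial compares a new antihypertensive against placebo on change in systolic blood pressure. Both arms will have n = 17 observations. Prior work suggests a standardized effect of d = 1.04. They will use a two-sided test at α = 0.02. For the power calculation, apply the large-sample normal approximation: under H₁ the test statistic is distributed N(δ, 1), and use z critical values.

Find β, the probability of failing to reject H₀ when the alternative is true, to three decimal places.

β ≈ 0.240

Noncentrality parameter: λ = d·√(n/2) = 1.04 × √(17/2) = 3.0321
Two-sided α = 0.02 → critical value z_{0.01} = 2.326.
Power = Φ(λ − 2.326) + Φ(−λ − 2.326) = Φ(0.706) + Φ(-5.358) = 0.7598 + 0.0000 = 0.7598.
Type II error: β = 1 − power = 1 − 0.7598 = 0.2402.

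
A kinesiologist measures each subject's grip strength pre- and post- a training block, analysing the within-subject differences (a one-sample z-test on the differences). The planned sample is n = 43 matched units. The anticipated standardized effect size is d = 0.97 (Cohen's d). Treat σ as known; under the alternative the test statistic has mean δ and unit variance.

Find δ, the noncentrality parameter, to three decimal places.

The noncentrality parameter scales effect size by the design's sample-size factor: δ = d·√n = 0.97 × √43 = 6.3607

δ ≈ 6.361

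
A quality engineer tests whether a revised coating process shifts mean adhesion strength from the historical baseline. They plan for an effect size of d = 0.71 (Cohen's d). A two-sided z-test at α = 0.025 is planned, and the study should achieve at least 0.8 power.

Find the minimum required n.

n = 19

Set Φ(δ − 2.241) = 0.8; then δ − 2.241 = Φ⁻¹(0.8) = 0.842, giving δ = 3.083.
(The Φ(−δ − z_{α/2}) term is vanishingly small for δ > 0 and is dropped in the standard sample-size formula.)
δ = d·√n ⇒ n = (δ/d)² = (3.083 / 0.71)² = 18.86.
Round up to the next whole unit.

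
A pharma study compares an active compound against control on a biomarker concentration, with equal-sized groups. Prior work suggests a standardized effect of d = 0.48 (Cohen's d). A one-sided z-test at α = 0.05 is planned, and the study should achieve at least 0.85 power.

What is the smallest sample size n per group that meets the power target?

n = 63 per group

For power 0.85 need Φ(δ − z_{0.05}) = 0.85, so δ = z_{0.05} + z_{0.15} = 1.645 + 1.036 = 2.681.
δ = d·√(n/2) ⇒ n = 2(δ/d)² = 2 × (2.681 / 0.48)² = 62.41.
Rounding up, n = 63 per group.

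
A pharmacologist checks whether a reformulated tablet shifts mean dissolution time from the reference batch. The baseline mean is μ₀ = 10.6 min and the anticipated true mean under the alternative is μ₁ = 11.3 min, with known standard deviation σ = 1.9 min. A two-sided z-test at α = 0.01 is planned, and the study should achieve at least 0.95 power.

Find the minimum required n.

Standardized effect: d = |μ₁ − μ₀| / σ = |11.3 − 10.6| / 1.9 = 0.3684
Set Φ(δ − 2.576) = 0.95; then δ − 2.576 = Φ⁻¹(0.95) = 1.645, giving δ = 4.221.
(Ignoring the negligible lower-tail rejection probability gives the usual closed-form inversion.)
δ = d·√n ⇒ n = (δ/d)² = (4.221 / 0.3684)² = 131.24.
Round up to the next whole unit.

n = 132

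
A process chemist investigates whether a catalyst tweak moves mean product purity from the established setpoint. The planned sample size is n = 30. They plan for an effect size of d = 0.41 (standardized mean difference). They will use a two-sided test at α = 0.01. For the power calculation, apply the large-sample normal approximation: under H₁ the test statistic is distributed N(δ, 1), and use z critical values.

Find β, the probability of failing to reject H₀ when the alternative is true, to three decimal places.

Noncentrality parameter: δ = d·√n = 0.41 × √30 = 2.2457
Two-sided α = 0.01 → critical value z_{0.005} = 2.576.
Power = Φ(δ − 2.576) + Φ(−δ − 2.576) = Φ(-0.330) + Φ(-4.821) = 0.3706 + 0.0000 = 0.3706.
Type II error: β = 1 − power = 1 − 0.3706 = 0.6294.

β ≈ 0.629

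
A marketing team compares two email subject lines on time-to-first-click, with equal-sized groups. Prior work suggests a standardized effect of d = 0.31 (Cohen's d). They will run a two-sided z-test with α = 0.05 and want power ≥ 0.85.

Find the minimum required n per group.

For power 0.85 need Φ(δ − z_{0.025}) = 0.85, so δ = z_{0.025} + z_{0.15} = 1.960 + 1.036 = 2.996.
(Ignoring the negligible lower-tail rejection probability gives the usual closed-form inversion.)
δ = d·√(n/2) ⇒ n = 2(δ/d)² = 2 × (2.996 / 0.31)² = 186.86.
Rounding up, n = 187 per group.

n = 187 per group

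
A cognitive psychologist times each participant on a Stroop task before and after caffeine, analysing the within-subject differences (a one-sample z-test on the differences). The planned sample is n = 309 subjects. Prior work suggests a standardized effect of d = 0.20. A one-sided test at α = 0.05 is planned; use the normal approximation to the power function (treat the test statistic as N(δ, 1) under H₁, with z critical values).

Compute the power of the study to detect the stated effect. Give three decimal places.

Power ≈ 0.969

Noncentrality parameter: δ = d·√n = 0.20 × √309 = 3.5157
Critical value for a one-sided test at α = 0.05: z_α = 1.645.
Power = P(Z > 1.645 − δ) = Φ(1.871) = 0.9693.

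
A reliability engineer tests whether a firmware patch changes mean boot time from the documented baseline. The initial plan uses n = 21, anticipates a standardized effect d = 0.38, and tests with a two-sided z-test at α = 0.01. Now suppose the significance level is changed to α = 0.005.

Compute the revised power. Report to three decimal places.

δ = d·√n = 0.38 × √21 = 1.7414 (unchanged). New critical value: z_{0.0025} = 2.807.
Revised power = Φ(δ − 2.807) + Φ(−δ − 2.807) = Φ(-1.066) + Φ(-4.548) = 0.1433 + 0.0000 = 0.1433.

Power ≈ 0.143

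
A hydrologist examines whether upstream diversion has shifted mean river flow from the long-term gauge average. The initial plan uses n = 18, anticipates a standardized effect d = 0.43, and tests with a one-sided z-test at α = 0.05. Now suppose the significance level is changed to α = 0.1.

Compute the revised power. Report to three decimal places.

Power ≈ 0.706

δ = d·√n = 0.43 × √18 = 1.8243 (unchanged). New critical value: z_{0.1} = 1.282.
Revised power = Φ(δ − 1.282) = Φ(0.543) = 0.7064.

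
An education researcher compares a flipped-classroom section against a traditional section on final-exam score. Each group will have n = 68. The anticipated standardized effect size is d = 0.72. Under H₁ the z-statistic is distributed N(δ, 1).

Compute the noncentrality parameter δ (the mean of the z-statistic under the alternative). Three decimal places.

δ ≈ 4.198

The noncentrality parameter scales effect size by the design's sample-size factor: δ = d·√(n/2) = 0.72 × √(68/2) = 4.1983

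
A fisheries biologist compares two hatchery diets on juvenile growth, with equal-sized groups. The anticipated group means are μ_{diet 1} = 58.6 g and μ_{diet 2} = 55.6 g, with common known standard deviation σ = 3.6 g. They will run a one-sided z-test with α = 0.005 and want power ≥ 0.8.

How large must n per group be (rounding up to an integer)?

Standardized effect: d = |μ_{diet 1} − μ_{diet 2}| / σ = |58.6 − 55.6| / 3.6 = 0.8333
Set Φ(δ − 2.576) = 0.8; then δ − 2.576 = Φ⁻¹(0.8) = 0.842, giving δ = 3.417.
δ = d·√(n/2) ⇒ n = 2(δ/d)² = 2 × (3.417 / 0.8333)² = 33.64.
Round up to the next whole unit.

n = 34 per group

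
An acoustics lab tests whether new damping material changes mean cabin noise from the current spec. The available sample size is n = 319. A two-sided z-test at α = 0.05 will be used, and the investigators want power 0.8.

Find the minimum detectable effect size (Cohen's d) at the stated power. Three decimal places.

d ≈ 0.157

Required noncentrality: δ = z_{0.025} + z_{0.20} = 1.960 + 0.842 = 2.802.
(The second rejection-region term Φ(−δ − z_{α/2}) is negligible and dropped.)
δ = d·√n ⇒ d = δ/√n = 2.802/√319 = 0.1569.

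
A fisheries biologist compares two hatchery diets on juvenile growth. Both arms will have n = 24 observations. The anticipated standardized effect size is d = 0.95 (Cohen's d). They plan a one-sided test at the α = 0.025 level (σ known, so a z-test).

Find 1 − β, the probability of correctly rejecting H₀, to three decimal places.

Power ≈ 0.908

Noncentrality parameter: δ = d·√(n/2) = 0.95 × √(24/2) = 3.2909
One-sided α = 0.025 → critical value z_{0.025} = 1.960.
Power = Φ(δ − 1.960) = Φ(1.331) = 0.9084.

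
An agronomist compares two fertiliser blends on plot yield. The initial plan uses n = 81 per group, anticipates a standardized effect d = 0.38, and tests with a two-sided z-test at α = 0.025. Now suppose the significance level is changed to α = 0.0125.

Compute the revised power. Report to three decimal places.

Power ≈ 0.468

δ = d·√(n/2) = 0.38 × √(81/2) = 2.4183 (unchanged). New critical value: z_{0.0063} = 2.498.
Revised power = Φ(δ − 2.498) + Φ(−δ − 2.498) = Φ(-0.079) + Φ(-4.916) = 0.4684 + 0.0000 = 0.4684.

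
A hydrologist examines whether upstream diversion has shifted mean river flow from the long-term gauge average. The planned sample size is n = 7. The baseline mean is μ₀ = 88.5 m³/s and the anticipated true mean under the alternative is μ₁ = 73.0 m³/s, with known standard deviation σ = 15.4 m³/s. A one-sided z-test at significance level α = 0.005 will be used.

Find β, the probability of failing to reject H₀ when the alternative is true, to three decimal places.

Standardized effect: d = |μ₁ − μ₀| / σ = |73.0 − 88.5| / 15.4 = 1.0065
Noncentrality parameter: δ = d·√n = 1.0065 × √7 = 2.6629
Critical value for a one-sided test at α = 0.005: z_α = 2.576.
Power = P(Z > 2.576 − δ) = Φ(0.087) = 0.5347.
Type II error: β = 1 − power = 1 − 0.5347 = 0.4653.

β ≈ 0.465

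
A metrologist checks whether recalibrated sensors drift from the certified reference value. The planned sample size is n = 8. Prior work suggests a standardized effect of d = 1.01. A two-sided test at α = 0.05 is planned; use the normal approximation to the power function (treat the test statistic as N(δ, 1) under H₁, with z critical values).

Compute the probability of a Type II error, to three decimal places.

Noncentrality parameter: δ = d·√n = 1.01 × √8 = 2.8567
Critical value for a two-sided test at α = 0.05: z_{α/2} = 1.960.
Power = Φ(δ − 1.960) + Φ(−δ − 1.960) = Φ(0.897) + Φ(-4.817) = 0.8151 + 0.0000 = 0.8151.
Type II error: β = 1 − power = 1 − 0.8151 = 0.1849.

β ≈ 0.185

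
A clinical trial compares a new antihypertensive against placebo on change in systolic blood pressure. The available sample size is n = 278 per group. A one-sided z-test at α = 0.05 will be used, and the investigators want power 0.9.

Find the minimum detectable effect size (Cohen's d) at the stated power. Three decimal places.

Required noncentrality: δ = z_{0.05} + z_{0.10} = 1.645 + 1.282 = 2.926.
δ = d·√(n/2) ⇒ d = δ/√(n/2) = 2.926/√(278/2) = 0.2482.

d ≈ 0.248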